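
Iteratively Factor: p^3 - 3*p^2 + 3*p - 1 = (p - 1)*(p^2 - 2*p + 1) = (p - 1)^2*(p - 1)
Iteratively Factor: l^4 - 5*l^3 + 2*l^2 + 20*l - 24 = (l + 2)*(l^3 - 7*l^2 + 16*l - 12) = (l - 2)*(l + 2)*(l^2 - 5*l + 6) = (l - 3)*(l - 2)*(l + 2)*(l - 2)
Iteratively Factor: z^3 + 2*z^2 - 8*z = (z + 4)*(z^2 - 2*z) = (z - 2)*(z + 4)*(z)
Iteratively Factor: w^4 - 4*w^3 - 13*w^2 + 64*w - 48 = (w + 4)*(w^3 - 8*w^2 + 19*w - 12) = (w - 1)*(w + 4)*(w^2 - 7*w + 12) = (w - 4)*(w - 1)*(w + 4)*(w - 3)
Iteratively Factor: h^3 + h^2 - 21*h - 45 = (h + 3)*(h^2 - 2*h - 15) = (h + 3)^2*(h - 5)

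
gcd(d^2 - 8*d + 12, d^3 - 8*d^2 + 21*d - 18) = d - 2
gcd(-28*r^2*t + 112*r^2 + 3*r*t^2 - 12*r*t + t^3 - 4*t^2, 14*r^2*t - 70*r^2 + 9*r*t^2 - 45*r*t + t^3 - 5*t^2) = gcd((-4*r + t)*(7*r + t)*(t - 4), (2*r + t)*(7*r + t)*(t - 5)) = 7*r + t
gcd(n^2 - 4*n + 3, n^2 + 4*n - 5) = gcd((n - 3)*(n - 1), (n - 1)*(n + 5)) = n - 1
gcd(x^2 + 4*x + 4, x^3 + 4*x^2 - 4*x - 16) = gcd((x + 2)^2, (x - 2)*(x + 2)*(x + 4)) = x + 2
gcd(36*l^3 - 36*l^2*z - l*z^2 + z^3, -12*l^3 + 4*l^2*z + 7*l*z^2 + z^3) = -6*l^2 + 5*l*z + z^2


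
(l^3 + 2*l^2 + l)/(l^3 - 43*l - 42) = l*(l + 1)/(l^2 - l - 42)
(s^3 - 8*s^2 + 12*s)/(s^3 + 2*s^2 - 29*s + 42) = s*(s - 6)/(s^2 + 4*s - 21)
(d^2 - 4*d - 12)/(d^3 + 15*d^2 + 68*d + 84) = (d - 6)/(d^2 + 13*d + 42)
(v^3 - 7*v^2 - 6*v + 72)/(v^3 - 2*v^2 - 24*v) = (v^2 - v - 12)/(v*(v + 4))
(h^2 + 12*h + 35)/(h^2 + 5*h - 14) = (h + 5)/(h - 2)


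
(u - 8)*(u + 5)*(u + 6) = u^3 + 3*u^2 - 58*u - 240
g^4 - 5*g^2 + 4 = (g - 2)*(g - 1)*(g + 1)*(g + 2)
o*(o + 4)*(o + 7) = o^3 + 11*o^2 + 28*o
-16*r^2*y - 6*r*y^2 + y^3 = y*(-8*r + y)*(2*r + y)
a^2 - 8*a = a*(a - 8)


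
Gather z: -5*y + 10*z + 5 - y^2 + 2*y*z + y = -y^2 - 4*y + z*(2*y + 10) + 5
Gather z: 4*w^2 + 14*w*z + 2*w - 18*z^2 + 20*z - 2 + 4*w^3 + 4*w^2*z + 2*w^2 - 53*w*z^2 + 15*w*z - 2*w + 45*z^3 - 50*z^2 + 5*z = 4*w^3 + 6*w^2 + 45*z^3 + z^2*(-53*w - 68) + z*(4*w^2 + 29*w + 25) - 2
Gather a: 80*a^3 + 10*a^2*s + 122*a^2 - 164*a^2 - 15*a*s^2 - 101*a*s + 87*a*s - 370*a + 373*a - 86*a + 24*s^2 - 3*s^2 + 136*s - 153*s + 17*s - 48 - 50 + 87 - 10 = 80*a^3 + a^2*(10*s - 42) + a*(-15*s^2 - 14*s - 83) + 21*s^2 - 21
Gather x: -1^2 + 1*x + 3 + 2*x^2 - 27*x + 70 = 2*x^2 - 26*x + 72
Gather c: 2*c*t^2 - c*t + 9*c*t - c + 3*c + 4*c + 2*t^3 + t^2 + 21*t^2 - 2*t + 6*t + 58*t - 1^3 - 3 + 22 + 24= c*(2*t^2 + 8*t + 6) + 2*t^3 + 22*t^2 + 62*t + 42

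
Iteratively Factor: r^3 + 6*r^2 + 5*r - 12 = (r + 3)*(r^2 + 3*r - 4) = (r - 1)*(r + 3)*(r + 4)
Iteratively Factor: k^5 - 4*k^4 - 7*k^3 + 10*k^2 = (k + 2)*(k^4 - 6*k^3 + 5*k^2) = (k - 5)*(k + 2)*(k^3 - k^2) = k*(k - 5)*(k + 2)*(k^2 - k) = k*(k - 5)*(k - 1)*(k + 2)*(k)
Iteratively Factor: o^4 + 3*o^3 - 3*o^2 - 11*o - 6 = (o + 1)*(o^3 + 2*o^2 - 5*o - 6) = (o + 1)*(o + 3)*(o^2 - o - 2) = (o + 1)^2*(o + 3)*(o - 2)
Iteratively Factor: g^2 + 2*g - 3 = (g - 1)*(g + 3)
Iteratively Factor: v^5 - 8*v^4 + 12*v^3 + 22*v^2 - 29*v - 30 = (v - 2)*(v^4 - 6*v^3 + 22*v + 15) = (v - 3)*(v - 2)*(v^3 - 3*v^2 - 9*v - 5) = (v - 5)*(v - 3)*(v - 2)*(v^2 + 2*v + 1) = (v - 5)*(v - 3)*(v - 2)*(v + 1)*(v + 1)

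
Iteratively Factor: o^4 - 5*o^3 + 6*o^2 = (o)*(o^3 - 5*o^2 + 6*o) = o^2*(o^2 - 5*o + 6) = o^2*(o - 3)*(o - 2)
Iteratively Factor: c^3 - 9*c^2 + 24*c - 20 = (c - 2)*(c^2 - 7*c + 10) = (c - 2)^2*(c - 5)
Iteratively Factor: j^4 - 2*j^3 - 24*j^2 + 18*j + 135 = (j - 5)*(j^3 + 3*j^2 - 9*j - 27) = (j - 5)*(j + 3)*(j^2 - 9) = (j - 5)*(j - 3)*(j + 3)*(j + 3)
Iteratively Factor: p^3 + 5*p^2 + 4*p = (p)*(p^2 + 5*p + 4) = p*(p + 1)*(p + 4)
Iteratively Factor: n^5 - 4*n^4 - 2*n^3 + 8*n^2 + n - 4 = (n - 1)*(n^4 - 3*n^3 - 5*n^2 + 3*n + 4) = (n - 1)*(n + 1)*(n^3 - 4*n^2 - n + 4) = (n - 4)*(n - 1)*(n + 1)*(n^2 - 1) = (n - 4)*(n - 1)*(n + 1)^2*(n - 1)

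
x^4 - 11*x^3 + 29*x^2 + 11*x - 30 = (x - 6)*(x - 5)*(x - 1)*(x + 1)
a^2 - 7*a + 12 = (a - 4)*(a - 3)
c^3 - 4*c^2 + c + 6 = (c - 3)*(c - 2)*(c + 1)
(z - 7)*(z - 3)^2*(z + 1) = z^4 - 12*z^3 + 38*z^2 - 12*z - 63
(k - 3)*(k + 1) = k^2 - 2*k - 3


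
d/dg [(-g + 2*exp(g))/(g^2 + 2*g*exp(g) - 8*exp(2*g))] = (4*exp(g) + 1)/(g^2 + 8*g*exp(g) + 16*exp(2*g))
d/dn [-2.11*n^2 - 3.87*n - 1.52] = -4.22*n - 3.87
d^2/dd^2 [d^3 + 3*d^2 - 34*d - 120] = 6*d + 6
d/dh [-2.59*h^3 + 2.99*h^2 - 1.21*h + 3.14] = -7.77*h^2 + 5.98*h - 1.21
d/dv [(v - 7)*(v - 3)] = 2*v - 10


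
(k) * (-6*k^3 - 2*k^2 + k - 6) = -6*k^4 - 2*k^3 + k^2 - 6*k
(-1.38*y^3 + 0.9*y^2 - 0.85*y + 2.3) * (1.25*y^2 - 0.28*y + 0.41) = -1.725*y^5 + 1.5114*y^4 - 1.8803*y^3 + 3.482*y^2 - 0.9925*y + 0.943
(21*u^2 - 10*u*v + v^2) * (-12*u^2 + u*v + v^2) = -252*u^4 + 141*u^3*v - u^2*v^2 - 9*u*v^3 + v^4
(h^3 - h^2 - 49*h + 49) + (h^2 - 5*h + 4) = h^3 - 54*h + 53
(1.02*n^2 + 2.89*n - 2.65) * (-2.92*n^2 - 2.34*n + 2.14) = -2.9784*n^4 - 10.8256*n^3 + 3.1582*n^2 + 12.3856*n - 5.671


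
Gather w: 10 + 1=11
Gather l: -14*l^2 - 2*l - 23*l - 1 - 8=-14*l^2 - 25*l - 9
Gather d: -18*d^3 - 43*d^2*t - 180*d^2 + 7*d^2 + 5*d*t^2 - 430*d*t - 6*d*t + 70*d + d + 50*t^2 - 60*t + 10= -18*d^3 + d^2*(-43*t - 173) + d*(5*t^2 - 436*t + 71) + 50*t^2 - 60*t + 10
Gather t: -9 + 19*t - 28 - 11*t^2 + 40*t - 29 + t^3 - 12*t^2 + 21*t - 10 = t^3 - 23*t^2 + 80*t - 76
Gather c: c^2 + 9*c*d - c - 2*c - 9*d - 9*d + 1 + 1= c^2 + c*(9*d - 3) - 18*d + 2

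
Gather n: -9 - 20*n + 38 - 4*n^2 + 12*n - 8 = -4*n^2 - 8*n + 21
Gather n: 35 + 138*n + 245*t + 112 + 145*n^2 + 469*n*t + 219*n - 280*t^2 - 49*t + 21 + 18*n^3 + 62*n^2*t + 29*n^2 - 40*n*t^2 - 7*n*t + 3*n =18*n^3 + n^2*(62*t + 174) + n*(-40*t^2 + 462*t + 360) - 280*t^2 + 196*t + 168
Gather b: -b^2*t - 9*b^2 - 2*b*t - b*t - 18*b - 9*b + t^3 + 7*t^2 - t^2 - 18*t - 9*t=b^2*(-t - 9) + b*(-3*t - 27) + t^3 + 6*t^2 - 27*t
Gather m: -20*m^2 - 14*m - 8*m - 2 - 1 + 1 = -20*m^2 - 22*m - 2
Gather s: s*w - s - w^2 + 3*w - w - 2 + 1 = s*(w - 1) - w^2 + 2*w - 1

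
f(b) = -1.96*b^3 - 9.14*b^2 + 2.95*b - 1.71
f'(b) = -5.88*b^2 - 18.28*b + 2.95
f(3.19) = -148.93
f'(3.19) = -115.20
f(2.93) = -120.83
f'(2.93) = -101.09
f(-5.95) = 70.02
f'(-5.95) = -96.45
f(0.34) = -1.84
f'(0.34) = -3.94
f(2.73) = -101.65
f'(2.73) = -90.78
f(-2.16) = -30.97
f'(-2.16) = 15.00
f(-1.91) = -27.03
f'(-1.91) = 16.41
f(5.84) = -686.59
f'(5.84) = -304.35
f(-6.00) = 74.91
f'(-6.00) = -99.05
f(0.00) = -1.71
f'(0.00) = 2.95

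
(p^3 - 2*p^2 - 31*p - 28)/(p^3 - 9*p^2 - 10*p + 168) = (p + 1)/(p - 6)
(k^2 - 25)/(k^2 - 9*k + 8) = (k^2 - 25)/(k^2 - 9*k + 8)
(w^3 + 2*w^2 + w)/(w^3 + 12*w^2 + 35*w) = (w^2 + 2*w + 1)/(w^2 + 12*w + 35)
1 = 1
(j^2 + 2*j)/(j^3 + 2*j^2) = 1/j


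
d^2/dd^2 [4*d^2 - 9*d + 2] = 8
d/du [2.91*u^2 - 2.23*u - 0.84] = 5.82*u - 2.23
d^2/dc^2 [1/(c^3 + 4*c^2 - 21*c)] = 2*(-c*(3*c + 4)*(c^2 + 4*c - 21) + (3*c^2 + 8*c - 21)^2)/(c^3*(c^2 + 4*c - 21)^3)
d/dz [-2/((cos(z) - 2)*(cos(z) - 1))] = 2*(3 - 2*cos(z))*sin(z)/((cos(z) - 2)^2*(cos(z) - 1)^2)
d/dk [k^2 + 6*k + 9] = 2*k + 6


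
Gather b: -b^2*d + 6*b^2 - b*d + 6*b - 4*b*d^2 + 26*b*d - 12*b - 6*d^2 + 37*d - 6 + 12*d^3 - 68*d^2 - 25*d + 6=b^2*(6 - d) + b*(-4*d^2 + 25*d - 6) + 12*d^3 - 74*d^2 + 12*d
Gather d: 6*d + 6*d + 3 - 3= 12*d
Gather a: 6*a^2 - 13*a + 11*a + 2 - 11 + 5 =6*a^2 - 2*a - 4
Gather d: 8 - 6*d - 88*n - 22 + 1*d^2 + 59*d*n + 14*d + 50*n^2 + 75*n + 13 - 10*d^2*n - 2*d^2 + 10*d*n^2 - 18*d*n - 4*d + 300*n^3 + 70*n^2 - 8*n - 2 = d^2*(-10*n - 1) + d*(10*n^2 + 41*n + 4) + 300*n^3 + 120*n^2 - 21*n - 3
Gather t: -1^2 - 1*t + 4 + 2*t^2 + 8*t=2*t^2 + 7*t + 3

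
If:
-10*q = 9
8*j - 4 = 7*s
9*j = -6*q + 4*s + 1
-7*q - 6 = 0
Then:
No Solution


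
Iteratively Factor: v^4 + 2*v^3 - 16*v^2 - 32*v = (v - 4)*(v^3 + 6*v^2 + 8*v) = (v - 4)*(v + 4)*(v^2 + 2*v) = v*(v - 4)*(v + 4)*(v + 2)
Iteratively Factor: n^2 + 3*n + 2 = (n + 2)*(n + 1)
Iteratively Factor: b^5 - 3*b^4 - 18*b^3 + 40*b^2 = (b + 4)*(b^4 - 7*b^3 + 10*b^2) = b*(b + 4)*(b^3 - 7*b^2 + 10*b) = b*(b - 5)*(b + 4)*(b^2 - 2*b) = b^2*(b - 5)*(b + 4)*(b - 2)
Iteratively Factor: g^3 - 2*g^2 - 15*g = (g)*(g^2 - 2*g - 15) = g*(g + 3)*(g - 5)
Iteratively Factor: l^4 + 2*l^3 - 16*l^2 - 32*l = (l + 2)*(l^3 - 16*l) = (l - 4)*(l + 2)*(l^2 + 4*l) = l*(l - 4)*(l + 2)*(l + 4)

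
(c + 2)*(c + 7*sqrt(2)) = c^2 + 2*c + 7*sqrt(2)*c + 14*sqrt(2)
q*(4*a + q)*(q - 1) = 4*a*q^2 - 4*a*q + q^3 - q^2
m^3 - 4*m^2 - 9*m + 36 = (m - 4)*(m - 3)*(m + 3)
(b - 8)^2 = b^2 - 16*b + 64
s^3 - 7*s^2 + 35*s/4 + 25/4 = (s - 5)*(s - 5/2)*(s + 1/2)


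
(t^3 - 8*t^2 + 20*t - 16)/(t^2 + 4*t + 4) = (t^3 - 8*t^2 + 20*t - 16)/(t^2 + 4*t + 4)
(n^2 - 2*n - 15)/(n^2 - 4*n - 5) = (n + 3)/(n + 1)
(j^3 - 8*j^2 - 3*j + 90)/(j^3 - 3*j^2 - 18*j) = (j - 5)/j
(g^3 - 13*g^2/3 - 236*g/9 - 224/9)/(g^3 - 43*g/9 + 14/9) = (3*g^2 - 20*g - 32)/(3*g^2 - 7*g + 2)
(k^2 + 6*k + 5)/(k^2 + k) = (k + 5)/k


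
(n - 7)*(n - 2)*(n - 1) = n^3 - 10*n^2 + 23*n - 14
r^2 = r^2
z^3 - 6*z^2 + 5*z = z*(z - 5)*(z - 1)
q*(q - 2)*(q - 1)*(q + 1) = q^4 - 2*q^3 - q^2 + 2*q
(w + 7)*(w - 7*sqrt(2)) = w^2 - 7*sqrt(2)*w + 7*w - 49*sqrt(2)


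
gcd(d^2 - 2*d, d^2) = d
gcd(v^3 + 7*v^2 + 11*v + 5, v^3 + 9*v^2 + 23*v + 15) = v^2 + 6*v + 5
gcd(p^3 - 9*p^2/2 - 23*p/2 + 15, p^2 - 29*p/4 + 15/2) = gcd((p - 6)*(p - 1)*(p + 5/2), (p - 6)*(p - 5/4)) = p - 6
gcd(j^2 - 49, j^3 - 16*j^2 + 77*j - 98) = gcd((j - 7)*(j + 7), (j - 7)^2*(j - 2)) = j - 7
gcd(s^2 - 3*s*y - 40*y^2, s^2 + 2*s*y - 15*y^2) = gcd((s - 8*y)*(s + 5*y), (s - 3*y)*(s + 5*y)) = s + 5*y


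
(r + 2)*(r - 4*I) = r^2 + 2*r - 4*I*r - 8*I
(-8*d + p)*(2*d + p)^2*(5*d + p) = -160*d^4 - 172*d^3*p - 48*d^2*p^2 + d*p^3 + p^4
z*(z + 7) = z^2 + 7*z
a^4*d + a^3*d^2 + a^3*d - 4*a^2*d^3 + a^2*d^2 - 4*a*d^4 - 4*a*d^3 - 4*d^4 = (a - 2*d)*(a + d)*(a + 2*d)*(a*d + d)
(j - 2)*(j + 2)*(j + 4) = j^3 + 4*j^2 - 4*j - 16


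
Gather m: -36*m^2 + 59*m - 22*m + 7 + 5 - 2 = -36*m^2 + 37*m + 10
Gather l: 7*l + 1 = 7*l + 1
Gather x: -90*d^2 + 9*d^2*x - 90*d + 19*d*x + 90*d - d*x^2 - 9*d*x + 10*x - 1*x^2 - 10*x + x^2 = -90*d^2 - d*x^2 + x*(9*d^2 + 10*d)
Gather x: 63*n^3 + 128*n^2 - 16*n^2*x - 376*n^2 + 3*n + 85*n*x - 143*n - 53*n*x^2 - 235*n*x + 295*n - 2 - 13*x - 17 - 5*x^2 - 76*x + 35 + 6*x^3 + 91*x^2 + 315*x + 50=63*n^3 - 248*n^2 + 155*n + 6*x^3 + x^2*(86 - 53*n) + x*(-16*n^2 - 150*n + 226) + 66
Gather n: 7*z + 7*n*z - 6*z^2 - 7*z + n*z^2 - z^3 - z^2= n*(z^2 + 7*z) - z^3 - 7*z^2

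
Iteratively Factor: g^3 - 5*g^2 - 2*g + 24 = (g - 4)*(g^2 - g - 6) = (g - 4)*(g + 2)*(g - 3)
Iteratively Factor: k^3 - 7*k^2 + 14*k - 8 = (k - 2)*(k^2 - 5*k + 4) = (k - 4)*(k - 2)*(k - 1)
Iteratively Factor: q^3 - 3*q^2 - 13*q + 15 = (q + 3)*(q^2 - 6*q + 5) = (q - 1)*(q + 3)*(q - 5)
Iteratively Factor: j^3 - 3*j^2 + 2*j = (j)*(j^2 - 3*j + 2) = j*(j - 2)*(j - 1)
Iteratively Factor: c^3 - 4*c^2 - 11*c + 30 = (c - 5)*(c^2 + c - 6) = (c - 5)*(c + 3)*(c - 2)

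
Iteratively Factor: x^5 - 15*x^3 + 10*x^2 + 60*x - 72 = (x - 2)*(x^4 + 2*x^3 - 11*x^2 - 12*x + 36) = (x - 2)*(x + 3)*(x^3 - x^2 - 8*x + 12) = (x - 2)*(x + 3)^2*(x^2 - 4*x + 4) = (x - 2)^2*(x + 3)^2*(x - 2)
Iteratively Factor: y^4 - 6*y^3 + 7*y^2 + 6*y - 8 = (y - 4)*(y^3 - 2*y^2 - y + 2) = (y - 4)*(y - 2)*(y^2 - 1) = (y - 4)*(y - 2)*(y + 1)*(y - 1)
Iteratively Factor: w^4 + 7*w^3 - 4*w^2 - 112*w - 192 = (w - 4)*(w^3 + 11*w^2 + 40*w + 48) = (w - 4)*(w + 4)*(w^2 + 7*w + 12) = (w - 4)*(w + 4)^2*(w + 3)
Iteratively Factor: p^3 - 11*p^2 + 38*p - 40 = (p - 4)*(p^2 - 7*p + 10) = (p - 4)*(p - 2)*(p - 5)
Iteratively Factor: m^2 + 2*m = (m)*(m + 2)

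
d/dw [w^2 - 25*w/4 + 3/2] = 2*w - 25/4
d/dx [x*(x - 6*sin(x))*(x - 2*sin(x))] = -8*x^2*cos(x) + 3*x^2 - 16*x*sin(x) + 12*x*sin(2*x) + 12*sin(x)^2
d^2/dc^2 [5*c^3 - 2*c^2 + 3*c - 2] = 30*c - 4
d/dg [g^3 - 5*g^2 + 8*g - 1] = 3*g^2 - 10*g + 8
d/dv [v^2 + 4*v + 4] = 2*v + 4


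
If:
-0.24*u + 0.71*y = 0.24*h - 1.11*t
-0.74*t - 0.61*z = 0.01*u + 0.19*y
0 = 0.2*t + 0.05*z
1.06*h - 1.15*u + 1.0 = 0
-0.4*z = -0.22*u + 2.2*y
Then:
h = -0.33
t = 0.01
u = 0.57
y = 0.06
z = -0.04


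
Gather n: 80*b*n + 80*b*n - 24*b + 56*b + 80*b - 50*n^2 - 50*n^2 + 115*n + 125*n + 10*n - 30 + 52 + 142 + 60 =112*b - 100*n^2 + n*(160*b + 250) + 224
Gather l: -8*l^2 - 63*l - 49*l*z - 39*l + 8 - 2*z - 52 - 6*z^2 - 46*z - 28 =-8*l^2 + l*(-49*z - 102) - 6*z^2 - 48*z - 72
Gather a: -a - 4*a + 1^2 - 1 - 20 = -5*a - 20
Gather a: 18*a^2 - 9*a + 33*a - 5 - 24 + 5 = 18*a^2 + 24*a - 24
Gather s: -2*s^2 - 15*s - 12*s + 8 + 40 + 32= -2*s^2 - 27*s + 80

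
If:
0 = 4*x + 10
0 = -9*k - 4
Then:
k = -4/9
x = -5/2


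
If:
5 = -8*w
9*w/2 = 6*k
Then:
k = -15/32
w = -5/8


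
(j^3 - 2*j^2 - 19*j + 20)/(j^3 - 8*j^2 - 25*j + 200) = (j^2 + 3*j - 4)/(j^2 - 3*j - 40)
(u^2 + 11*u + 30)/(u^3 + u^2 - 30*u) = (u + 5)/(u*(u - 5))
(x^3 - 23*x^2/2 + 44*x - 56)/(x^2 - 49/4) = 2*(x^2 - 8*x + 16)/(2*x + 7)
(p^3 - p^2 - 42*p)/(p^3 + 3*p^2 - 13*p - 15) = p*(p^2 - p - 42)/(p^3 + 3*p^2 - 13*p - 15)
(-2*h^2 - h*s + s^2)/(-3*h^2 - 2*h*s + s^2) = (-2*h + s)/(-3*h + s)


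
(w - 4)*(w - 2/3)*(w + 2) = w^3 - 8*w^2/3 - 20*w/3 + 16/3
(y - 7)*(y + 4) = y^2 - 3*y - 28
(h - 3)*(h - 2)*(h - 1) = h^3 - 6*h^2 + 11*h - 6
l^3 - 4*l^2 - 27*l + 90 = (l - 6)*(l - 3)*(l + 5)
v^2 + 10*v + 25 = (v + 5)^2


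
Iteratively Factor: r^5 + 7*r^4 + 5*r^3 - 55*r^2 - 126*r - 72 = (r + 4)*(r^4 + 3*r^3 - 7*r^2 - 27*r - 18) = (r - 3)*(r + 4)*(r^3 + 6*r^2 + 11*r + 6) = (r - 3)*(r + 1)*(r + 4)*(r^2 + 5*r + 6) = (r - 3)*(r + 1)*(r + 2)*(r + 4)*(r + 3)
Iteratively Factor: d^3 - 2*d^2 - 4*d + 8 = (d - 2)*(d^2 - 4) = (d - 2)*(d + 2)*(d - 2)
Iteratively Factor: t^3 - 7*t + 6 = (t - 2)*(t^2 + 2*t - 3) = (t - 2)*(t - 1)*(t + 3)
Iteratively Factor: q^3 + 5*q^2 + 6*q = (q + 2)*(q^2 + 3*q) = q*(q + 2)*(q + 3)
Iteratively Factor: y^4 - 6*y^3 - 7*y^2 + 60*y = (y - 4)*(y^3 - 2*y^2 - 15*y) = y*(y - 4)*(y^2 - 2*y - 15) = y*(y - 4)*(y + 3)*(y - 5)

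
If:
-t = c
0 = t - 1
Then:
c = -1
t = 1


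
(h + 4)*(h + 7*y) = h^2 + 7*h*y + 4*h + 28*y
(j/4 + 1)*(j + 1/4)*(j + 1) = j^3/4 + 21*j^2/16 + 21*j/16 + 1/4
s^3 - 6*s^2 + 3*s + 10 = (s - 5)*(s - 2)*(s + 1)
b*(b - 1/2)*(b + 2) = b^3 + 3*b^2/2 - b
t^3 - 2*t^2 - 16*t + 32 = (t - 4)*(t - 2)*(t + 4)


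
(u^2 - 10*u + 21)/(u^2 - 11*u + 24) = (u - 7)/(u - 8)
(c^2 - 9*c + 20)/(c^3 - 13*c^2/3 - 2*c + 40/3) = 3*(c - 5)/(3*c^2 - c - 10)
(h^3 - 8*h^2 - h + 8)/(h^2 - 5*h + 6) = (h^3 - 8*h^2 - h + 8)/(h^2 - 5*h + 6)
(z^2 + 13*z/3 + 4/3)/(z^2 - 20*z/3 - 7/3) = (z + 4)/(z - 7)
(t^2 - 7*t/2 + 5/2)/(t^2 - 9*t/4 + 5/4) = 2*(2*t - 5)/(4*t - 5)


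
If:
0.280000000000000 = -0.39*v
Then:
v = -0.72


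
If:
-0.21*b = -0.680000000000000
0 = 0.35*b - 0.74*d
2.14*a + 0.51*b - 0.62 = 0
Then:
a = -0.48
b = 3.24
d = 1.53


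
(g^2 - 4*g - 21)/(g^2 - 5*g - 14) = (g + 3)/(g + 2)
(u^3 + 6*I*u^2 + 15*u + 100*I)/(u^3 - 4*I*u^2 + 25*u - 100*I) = (u + 5*I)/(u - 5*I)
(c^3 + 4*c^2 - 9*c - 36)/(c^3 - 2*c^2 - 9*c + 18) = (c + 4)/(c - 2)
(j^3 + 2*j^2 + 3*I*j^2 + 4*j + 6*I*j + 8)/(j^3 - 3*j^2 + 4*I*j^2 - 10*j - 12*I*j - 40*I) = (j - I)/(j - 5)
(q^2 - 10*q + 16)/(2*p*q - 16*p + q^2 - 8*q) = (q - 2)/(2*p + q)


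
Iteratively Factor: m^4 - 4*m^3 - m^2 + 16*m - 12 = (m - 2)*(m^3 - 2*m^2 - 5*m + 6) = (m - 2)*(m - 1)*(m^2 - m - 6) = (m - 3)*(m - 2)*(m - 1)*(m + 2)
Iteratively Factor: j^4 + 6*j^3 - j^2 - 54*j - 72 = (j + 4)*(j^3 + 2*j^2 - 9*j - 18) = (j + 2)*(j + 4)*(j^2 - 9) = (j - 3)*(j + 2)*(j + 4)*(j + 3)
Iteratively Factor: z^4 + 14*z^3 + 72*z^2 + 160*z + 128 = (z + 4)*(z^3 + 10*z^2 + 32*z + 32) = (z + 2)*(z + 4)*(z^2 + 8*z + 16) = (z + 2)*(z + 4)^2*(z + 4)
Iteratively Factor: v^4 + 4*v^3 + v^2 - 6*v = (v + 2)*(v^3 + 2*v^2 - 3*v) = v*(v + 2)*(v^2 + 2*v - 3) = v*(v - 1)*(v + 2)*(v + 3)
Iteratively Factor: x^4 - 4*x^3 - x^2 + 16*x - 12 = (x - 3)*(x^3 - x^2 - 4*x + 4) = (x - 3)*(x - 1)*(x^2 - 4) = (x - 3)*(x - 2)*(x - 1)*(x + 2)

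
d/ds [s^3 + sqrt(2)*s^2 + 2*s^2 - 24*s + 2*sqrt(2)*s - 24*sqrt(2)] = 3*s^2 + 2*sqrt(2)*s + 4*s - 24 + 2*sqrt(2)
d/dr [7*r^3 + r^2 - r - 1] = 21*r^2 + 2*r - 1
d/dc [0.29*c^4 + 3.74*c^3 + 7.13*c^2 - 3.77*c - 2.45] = 1.16*c^3 + 11.22*c^2 + 14.26*c - 3.77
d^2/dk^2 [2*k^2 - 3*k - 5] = 4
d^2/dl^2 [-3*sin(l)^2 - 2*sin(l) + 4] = 2*sin(l) - 6*cos(2*l)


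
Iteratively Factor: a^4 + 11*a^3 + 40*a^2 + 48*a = (a + 4)*(a^3 + 7*a^2 + 12*a) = (a + 3)*(a + 4)*(a^2 + 4*a) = a*(a + 3)*(a + 4)*(a + 4)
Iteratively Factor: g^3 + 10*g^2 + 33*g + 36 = (g + 3)*(g^2 + 7*g + 12) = (g + 3)^2*(g + 4)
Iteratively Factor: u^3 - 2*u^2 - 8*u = (u)*(u^2 - 2*u - 8) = u*(u + 2)*(u - 4)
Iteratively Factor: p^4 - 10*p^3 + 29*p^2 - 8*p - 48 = (p - 3)*(p^3 - 7*p^2 + 8*p + 16) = (p - 4)*(p - 3)*(p^2 - 3*p - 4) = (p - 4)*(p - 3)*(p + 1)*(p - 4)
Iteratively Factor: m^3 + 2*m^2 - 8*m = (m + 4)*(m^2 - 2*m) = (m - 2)*(m + 4)*(m)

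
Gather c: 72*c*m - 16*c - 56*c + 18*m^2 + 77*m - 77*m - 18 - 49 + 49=c*(72*m - 72) + 18*m^2 - 18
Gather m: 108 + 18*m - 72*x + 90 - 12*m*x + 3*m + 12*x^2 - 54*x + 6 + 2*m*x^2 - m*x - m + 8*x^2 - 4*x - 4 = m*(2*x^2 - 13*x + 20) + 20*x^2 - 130*x + 200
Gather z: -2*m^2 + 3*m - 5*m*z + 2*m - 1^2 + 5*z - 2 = -2*m^2 + 5*m + z*(5 - 5*m) - 3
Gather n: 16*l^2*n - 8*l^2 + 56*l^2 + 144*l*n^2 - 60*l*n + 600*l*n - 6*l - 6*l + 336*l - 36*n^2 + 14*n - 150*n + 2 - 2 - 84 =48*l^2 + 324*l + n^2*(144*l - 36) + n*(16*l^2 + 540*l - 136) - 84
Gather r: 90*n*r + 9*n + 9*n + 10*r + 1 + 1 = 18*n + r*(90*n + 10) + 2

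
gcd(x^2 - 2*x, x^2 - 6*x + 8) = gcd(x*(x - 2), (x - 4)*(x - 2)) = x - 2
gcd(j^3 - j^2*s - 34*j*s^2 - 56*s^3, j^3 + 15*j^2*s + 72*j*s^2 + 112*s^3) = j + 4*s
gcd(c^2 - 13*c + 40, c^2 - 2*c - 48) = c - 8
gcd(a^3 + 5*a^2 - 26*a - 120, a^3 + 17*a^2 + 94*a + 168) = a^2 + 10*a + 24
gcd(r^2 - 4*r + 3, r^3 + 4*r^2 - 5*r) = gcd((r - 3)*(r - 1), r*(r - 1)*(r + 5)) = r - 1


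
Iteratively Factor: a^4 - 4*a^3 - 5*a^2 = (a - 5)*(a^3 + a^2) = a*(a - 5)*(a^2 + a) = a^2*(a - 5)*(a + 1)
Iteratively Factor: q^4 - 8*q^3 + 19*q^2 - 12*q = (q)*(q^3 - 8*q^2 + 19*q - 12) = q*(q - 4)*(q^2 - 4*q + 3) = q*(q - 4)*(q - 1)*(q - 3)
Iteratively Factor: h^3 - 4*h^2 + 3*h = (h - 1)*(h^2 - 3*h) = h*(h - 1)*(h - 3)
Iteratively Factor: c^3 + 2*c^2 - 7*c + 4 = (c - 1)*(c^2 + 3*c - 4) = (c - 1)^2*(c + 4)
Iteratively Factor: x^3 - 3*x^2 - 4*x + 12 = (x - 3)*(x^2 - 4) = (x - 3)*(x + 2)*(x - 2)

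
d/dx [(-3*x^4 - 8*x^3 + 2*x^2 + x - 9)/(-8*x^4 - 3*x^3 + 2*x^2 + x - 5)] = (-55*x^6 + 20*x^5 + 5*x^4 - 238*x^3 + 39*x^2 + 16*x + 4)/(64*x^8 + 48*x^7 - 23*x^6 - 28*x^5 + 78*x^4 + 34*x^3 - 19*x^2 - 10*x + 25)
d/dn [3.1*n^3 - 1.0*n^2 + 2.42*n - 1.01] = 9.3*n^2 - 2.0*n + 2.42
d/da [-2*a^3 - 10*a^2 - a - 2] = -6*a^2 - 20*a - 1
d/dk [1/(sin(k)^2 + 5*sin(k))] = -(2*sin(k) + 5)*cos(k)/((sin(k) + 5)^2*sin(k)^2)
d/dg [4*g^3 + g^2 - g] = 12*g^2 + 2*g - 1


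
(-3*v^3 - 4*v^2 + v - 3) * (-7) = 21*v^3 + 28*v^2 - 7*v + 21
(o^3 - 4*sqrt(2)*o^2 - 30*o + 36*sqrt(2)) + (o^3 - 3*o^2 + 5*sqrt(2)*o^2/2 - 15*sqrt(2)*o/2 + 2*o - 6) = 2*o^3 - 3*o^2 - 3*sqrt(2)*o^2/2 - 28*o - 15*sqrt(2)*o/2 - 6 + 36*sqrt(2)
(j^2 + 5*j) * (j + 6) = j^3 + 11*j^2 + 30*j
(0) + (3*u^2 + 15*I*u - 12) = 3*u^2 + 15*I*u - 12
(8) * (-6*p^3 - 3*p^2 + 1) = -48*p^3 - 24*p^2 + 8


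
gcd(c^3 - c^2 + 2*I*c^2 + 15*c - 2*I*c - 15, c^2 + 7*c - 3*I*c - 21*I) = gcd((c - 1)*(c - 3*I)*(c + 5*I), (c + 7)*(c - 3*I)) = c - 3*I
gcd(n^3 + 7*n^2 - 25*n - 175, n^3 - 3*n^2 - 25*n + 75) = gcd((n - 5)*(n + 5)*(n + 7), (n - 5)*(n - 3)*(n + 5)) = n^2 - 25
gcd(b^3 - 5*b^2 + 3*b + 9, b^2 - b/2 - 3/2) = b + 1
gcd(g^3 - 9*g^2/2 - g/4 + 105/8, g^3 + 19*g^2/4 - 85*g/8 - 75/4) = g - 5/2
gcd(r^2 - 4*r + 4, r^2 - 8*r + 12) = r - 2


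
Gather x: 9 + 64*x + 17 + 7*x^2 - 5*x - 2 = 7*x^2 + 59*x + 24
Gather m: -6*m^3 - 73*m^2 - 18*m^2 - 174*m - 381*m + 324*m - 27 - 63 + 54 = -6*m^3 - 91*m^2 - 231*m - 36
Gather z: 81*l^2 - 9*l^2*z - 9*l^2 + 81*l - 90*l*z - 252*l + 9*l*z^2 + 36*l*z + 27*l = 72*l^2 + 9*l*z^2 - 144*l + z*(-9*l^2 - 54*l)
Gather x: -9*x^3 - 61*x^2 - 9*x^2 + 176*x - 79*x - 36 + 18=-9*x^3 - 70*x^2 + 97*x - 18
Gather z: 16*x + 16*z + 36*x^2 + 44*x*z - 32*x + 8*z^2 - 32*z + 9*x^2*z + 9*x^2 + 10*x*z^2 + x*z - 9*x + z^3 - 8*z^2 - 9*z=45*x^2 + 10*x*z^2 - 25*x + z^3 + z*(9*x^2 + 45*x - 25)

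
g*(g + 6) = g^2 + 6*g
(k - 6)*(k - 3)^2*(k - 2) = k^4 - 14*k^3 + 69*k^2 - 144*k + 108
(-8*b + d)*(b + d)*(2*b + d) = -16*b^3 - 22*b^2*d - 5*b*d^2 + d^3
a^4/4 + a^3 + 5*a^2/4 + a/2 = a*(a/2 + 1/2)*(a/2 + 1)*(a + 1)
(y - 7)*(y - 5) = y^2 - 12*y + 35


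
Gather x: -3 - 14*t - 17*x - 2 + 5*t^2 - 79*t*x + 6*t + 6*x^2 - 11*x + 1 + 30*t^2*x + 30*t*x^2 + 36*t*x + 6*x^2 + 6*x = 5*t^2 - 8*t + x^2*(30*t + 12) + x*(30*t^2 - 43*t - 22) - 4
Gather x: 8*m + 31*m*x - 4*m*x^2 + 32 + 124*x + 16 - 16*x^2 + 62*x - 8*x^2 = 8*m + x^2*(-4*m - 24) + x*(31*m + 186) + 48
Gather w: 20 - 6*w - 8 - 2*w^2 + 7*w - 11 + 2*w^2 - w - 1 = 0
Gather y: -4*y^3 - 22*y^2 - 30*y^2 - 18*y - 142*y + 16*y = -4*y^3 - 52*y^2 - 144*y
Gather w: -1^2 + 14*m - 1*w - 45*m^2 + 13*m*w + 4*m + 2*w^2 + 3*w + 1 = -45*m^2 + 18*m + 2*w^2 + w*(13*m + 2)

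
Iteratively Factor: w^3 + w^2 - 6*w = (w + 3)*(w^2 - 2*w) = w*(w + 3)*(w - 2)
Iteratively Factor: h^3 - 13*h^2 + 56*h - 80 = (h - 4)*(h^2 - 9*h + 20) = (h - 5)*(h - 4)*(h - 4)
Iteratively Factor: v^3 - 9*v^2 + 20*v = (v - 5)*(v^2 - 4*v) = (v - 5)*(v - 4)*(v)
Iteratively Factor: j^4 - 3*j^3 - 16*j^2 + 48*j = (j)*(j^3 - 3*j^2 - 16*j + 48) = j*(j - 3)*(j^2 - 16) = j*(j - 3)*(j + 4)*(j - 4)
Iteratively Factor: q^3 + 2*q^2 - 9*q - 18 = (q + 2)*(q^2 - 9) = (q - 3)*(q + 2)*(q + 3)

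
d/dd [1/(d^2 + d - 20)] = (-2*d - 1)/(d^2 + d - 20)^2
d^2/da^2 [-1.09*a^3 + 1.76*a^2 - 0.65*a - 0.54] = 3.52 - 6.54*a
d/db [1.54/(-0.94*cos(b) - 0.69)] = -1.4476*sin(b)/(0.94*cos(b) + 0.69)^2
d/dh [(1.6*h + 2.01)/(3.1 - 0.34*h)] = (1.918756*h - 17.49454)/(0.34*h - 3.1)^3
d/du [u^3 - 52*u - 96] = 3*u^2 - 52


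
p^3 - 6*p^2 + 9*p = p*(p - 3)^2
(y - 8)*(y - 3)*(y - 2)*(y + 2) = y^4 - 11*y^3 + 20*y^2 + 44*y - 96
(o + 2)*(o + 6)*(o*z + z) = o^3*z + 9*o^2*z + 20*o*z + 12*z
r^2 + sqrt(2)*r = r*(r + sqrt(2))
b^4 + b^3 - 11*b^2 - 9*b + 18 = (b - 3)*(b - 1)*(b + 2)*(b + 3)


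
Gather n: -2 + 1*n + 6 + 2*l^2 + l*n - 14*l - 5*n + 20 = 2*l^2 - 14*l + n*(l - 4) + 24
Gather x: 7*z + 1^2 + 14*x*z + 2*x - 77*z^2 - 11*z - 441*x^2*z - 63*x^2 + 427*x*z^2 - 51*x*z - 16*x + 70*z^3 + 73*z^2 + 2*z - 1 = x^2*(-441*z - 63) + x*(427*z^2 - 37*z - 14) + 70*z^3 - 4*z^2 - 2*z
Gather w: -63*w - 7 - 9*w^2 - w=-9*w^2 - 64*w - 7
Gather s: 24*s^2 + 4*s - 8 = 24*s^2 + 4*s - 8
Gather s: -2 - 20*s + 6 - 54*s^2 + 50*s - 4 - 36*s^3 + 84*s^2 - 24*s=-36*s^3 + 30*s^2 + 6*s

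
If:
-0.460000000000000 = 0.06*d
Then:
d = -7.67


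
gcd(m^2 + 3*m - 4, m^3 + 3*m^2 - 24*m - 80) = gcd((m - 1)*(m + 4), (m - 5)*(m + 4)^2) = m + 4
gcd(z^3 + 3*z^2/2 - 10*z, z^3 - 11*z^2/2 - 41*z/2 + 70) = z^2 + 3*z/2 - 10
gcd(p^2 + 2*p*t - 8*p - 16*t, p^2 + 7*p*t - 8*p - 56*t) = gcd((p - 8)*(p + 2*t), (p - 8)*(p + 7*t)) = p - 8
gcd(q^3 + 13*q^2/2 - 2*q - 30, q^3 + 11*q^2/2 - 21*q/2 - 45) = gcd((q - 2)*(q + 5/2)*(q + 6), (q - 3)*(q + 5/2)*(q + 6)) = q^2 + 17*q/2 + 15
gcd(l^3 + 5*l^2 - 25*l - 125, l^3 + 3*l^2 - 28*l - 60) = l - 5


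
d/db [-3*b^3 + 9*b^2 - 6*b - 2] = -9*b^2 + 18*b - 6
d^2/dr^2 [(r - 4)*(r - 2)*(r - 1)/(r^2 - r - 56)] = 16*(8*r^3 - 129*r^2 + 1473*r - 2899)/(r^6 - 3*r^5 - 165*r^4 + 335*r^3 + 9240*r^2 - 9408*r - 175616)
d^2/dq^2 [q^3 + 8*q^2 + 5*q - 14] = 6*q + 16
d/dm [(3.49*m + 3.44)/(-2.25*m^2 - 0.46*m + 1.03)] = (7.8525*m^2 + 15.48*m + 5.1771)/(5.0625*m^4 + 2.07*m^3 - 4.4234*m^2 - 0.9476*m + 1.0609)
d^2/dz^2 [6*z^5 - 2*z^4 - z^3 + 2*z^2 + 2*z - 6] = 120*z^3 - 24*z^2 - 6*z + 4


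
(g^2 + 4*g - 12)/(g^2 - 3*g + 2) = (g + 6)/(g - 1)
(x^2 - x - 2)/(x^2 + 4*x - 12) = (x + 1)/(x + 6)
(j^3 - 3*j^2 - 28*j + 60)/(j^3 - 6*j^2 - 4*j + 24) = (j + 5)/(j + 2)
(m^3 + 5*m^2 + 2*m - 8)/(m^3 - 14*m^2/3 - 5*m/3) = 3*(-m^3 - 5*m^2 - 2*m + 8)/(m*(-3*m^2 + 14*m + 5))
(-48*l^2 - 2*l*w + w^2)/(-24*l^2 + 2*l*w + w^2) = (-8*l + w)/(-4*l + w)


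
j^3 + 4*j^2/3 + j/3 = j*(j + 1/3)*(j + 1)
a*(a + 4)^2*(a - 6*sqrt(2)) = a^4 - 6*sqrt(2)*a^3 + 8*a^3 - 48*sqrt(2)*a^2 + 16*a^2 - 96*sqrt(2)*a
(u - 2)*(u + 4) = u^2 + 2*u - 8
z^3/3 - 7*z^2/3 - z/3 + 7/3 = (z/3 + 1/3)*(z - 7)*(z - 1)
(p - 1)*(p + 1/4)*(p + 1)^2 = p^4 + 5*p^3/4 - 3*p^2/4 - 5*p/4 - 1/4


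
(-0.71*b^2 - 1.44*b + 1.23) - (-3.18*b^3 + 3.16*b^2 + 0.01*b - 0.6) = 3.18*b^3 - 3.87*b^2 - 1.45*b + 1.83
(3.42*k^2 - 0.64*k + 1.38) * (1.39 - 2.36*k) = -8.0712*k^3 + 6.2642*k^2 - 4.1464*k + 1.9182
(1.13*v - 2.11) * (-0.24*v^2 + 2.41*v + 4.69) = -0.2712*v^3 + 3.2297*v^2 + 0.2146*v - 9.8959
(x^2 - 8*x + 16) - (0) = x^2 - 8*x + 16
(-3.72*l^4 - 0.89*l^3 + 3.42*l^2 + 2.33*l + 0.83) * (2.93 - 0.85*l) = 3.162*l^5 - 10.1431*l^4 - 5.5147*l^3 + 8.0401*l^2 + 6.1214*l + 2.4319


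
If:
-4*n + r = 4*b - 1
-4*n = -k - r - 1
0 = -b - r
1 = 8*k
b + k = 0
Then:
No Solution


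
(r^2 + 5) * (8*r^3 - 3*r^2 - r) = 8*r^5 - 3*r^4 + 39*r^3 - 15*r^2 - 5*r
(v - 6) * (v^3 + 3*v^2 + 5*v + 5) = v^4 - 3*v^3 - 13*v^2 - 25*v - 30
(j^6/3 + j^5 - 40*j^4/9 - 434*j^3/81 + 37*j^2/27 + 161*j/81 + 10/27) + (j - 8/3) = j^6/3 + j^5 - 40*j^4/9 - 434*j^3/81 + 37*j^2/27 + 242*j/81 - 62/27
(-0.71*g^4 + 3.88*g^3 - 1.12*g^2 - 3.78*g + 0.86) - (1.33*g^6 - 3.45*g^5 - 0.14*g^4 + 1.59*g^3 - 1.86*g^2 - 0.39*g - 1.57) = -1.33*g^6 + 3.45*g^5 - 0.57*g^4 + 2.29*g^3 + 0.74*g^2 - 3.39*g + 2.43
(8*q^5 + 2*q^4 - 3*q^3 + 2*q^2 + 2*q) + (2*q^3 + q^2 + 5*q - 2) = 8*q^5 + 2*q^4 - q^3 + 3*q^2 + 7*q - 2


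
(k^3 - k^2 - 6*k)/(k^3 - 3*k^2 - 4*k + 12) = k/(k - 2)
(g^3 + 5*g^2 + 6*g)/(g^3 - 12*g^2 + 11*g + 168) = g*(g + 2)/(g^2 - 15*g + 56)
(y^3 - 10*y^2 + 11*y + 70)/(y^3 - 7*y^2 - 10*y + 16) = (y^2 - 12*y + 35)/(y^2 - 9*y + 8)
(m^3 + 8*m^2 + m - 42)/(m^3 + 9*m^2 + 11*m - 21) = (m - 2)/(m - 1)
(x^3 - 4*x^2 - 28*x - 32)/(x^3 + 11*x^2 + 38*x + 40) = (x^2 - 6*x - 16)/(x^2 + 9*x + 20)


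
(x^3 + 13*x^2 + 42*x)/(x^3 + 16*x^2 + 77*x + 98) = x*(x + 6)/(x^2 + 9*x + 14)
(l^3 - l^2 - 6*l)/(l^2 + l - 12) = l*(l + 2)/(l + 4)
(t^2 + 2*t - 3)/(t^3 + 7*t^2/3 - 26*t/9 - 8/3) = 9*(t - 1)/(9*t^2 - 6*t - 8)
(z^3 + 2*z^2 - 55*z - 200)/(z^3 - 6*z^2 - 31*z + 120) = (z + 5)/(z - 3)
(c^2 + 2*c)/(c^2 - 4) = c/(c - 2)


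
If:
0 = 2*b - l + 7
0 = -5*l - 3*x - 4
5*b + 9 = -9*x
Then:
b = -108/25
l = -41/25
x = 7/5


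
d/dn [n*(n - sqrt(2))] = 2*n - sqrt(2)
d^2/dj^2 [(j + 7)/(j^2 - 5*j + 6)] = 2*((j + 7)*(2*j - 5)^2 - (3*j + 2)*(j^2 - 5*j + 6))/(j^2 - 5*j + 6)^3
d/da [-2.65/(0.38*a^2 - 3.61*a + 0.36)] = (2.014*a - 9.5665)/(0.38*a^2 - 3.61*a + 0.36)^2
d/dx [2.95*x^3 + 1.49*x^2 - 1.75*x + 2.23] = 8.85*x^2 + 2.98*x - 1.75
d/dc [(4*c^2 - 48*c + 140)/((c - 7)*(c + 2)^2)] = 4*(12 - c)/(c^3 + 6*c^2 + 12*c + 8)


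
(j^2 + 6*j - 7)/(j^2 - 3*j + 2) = (j + 7)/(j - 2)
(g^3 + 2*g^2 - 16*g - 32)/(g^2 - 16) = g + 2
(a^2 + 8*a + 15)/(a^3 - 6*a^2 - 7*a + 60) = (a + 5)/(a^2 - 9*a + 20)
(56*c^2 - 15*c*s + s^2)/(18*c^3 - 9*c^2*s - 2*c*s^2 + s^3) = (56*c^2 - 15*c*s + s^2)/(18*c^3 - 9*c^2*s - 2*c*s^2 + s^3)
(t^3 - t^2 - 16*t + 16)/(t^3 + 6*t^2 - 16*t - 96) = (t - 1)/(t + 6)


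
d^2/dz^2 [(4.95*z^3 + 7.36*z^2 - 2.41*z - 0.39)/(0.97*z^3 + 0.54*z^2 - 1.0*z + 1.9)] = (8.66442799999999*z^6 + 15.203586*z^5 - 78.61656*z^4 - 191.560744*z^3 - 46.851144*z^2 + 127.62918*z + 44.00148)/(0.912673*z^9 + 1.524258*z^8 - 1.974144*z^7 + 2.377794*z^6 + 8.00652*z^5 - 7.77588*z^4 + 3.3491*z^3 + 11.5482*z^2 - 10.83*z + 6.859)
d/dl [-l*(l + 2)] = -2*l - 2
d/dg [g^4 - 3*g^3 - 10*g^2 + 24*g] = 4*g^3 - 9*g^2 - 20*g + 24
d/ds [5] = 0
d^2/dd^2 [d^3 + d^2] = 6*d + 2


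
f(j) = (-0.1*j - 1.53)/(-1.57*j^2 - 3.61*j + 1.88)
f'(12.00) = -0.00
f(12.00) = 0.01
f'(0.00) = -1.62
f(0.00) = -0.81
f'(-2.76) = 471.82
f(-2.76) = 10.81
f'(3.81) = -0.02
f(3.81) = 0.06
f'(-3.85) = 0.19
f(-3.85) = 0.15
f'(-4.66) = 0.06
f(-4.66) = 0.07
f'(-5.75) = 0.02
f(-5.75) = 0.03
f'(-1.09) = -0.04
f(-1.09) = -0.36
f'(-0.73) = -0.17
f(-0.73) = -0.40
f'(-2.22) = 0.90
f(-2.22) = -0.61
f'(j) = (-0.1*j - 1.53)*(3.14*j + 3.61)/(-1.57*j^2 - 3.61*j + 1.88)^2 - 0.1/(-1.57*j^2 - 3.61*j + 1.88) = (0.157*j^2 + 0.361*j - (0.1*j + 1.53)*(3.14*j + 3.61) - 0.188)/(1.57*j^2 + 3.61*j - 1.88)^2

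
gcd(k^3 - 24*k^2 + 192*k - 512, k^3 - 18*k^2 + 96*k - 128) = k^2 - 16*k + 64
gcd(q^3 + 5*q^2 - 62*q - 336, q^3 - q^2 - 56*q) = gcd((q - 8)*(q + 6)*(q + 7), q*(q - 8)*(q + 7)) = q^2 - q - 56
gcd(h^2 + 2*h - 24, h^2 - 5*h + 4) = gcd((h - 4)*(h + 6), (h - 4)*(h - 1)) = h - 4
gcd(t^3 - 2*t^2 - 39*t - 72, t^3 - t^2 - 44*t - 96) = t^2 - 5*t - 24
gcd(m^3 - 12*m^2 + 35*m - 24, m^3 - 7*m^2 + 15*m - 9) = m^2 - 4*m + 3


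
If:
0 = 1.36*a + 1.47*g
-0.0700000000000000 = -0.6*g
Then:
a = -0.13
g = 0.12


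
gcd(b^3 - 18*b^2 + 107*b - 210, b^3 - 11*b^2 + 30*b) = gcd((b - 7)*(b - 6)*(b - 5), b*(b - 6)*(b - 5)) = b^2 - 11*b + 30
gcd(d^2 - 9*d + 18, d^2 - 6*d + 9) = d - 3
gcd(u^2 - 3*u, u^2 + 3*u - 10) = 1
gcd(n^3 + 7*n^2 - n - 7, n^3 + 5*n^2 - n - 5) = n^2 - 1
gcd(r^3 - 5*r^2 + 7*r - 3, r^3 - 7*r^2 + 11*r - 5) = r^2 - 2*r + 1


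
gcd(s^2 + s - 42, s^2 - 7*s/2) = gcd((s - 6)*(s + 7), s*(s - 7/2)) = 1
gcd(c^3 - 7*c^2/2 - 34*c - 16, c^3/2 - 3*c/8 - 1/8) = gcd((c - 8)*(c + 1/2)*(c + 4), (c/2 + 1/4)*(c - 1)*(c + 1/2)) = c + 1/2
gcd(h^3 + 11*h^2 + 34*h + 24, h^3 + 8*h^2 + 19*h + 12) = h^2 + 5*h + 4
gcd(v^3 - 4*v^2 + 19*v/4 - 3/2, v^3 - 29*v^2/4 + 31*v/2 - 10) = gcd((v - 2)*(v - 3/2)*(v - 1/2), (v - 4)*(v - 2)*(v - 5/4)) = v - 2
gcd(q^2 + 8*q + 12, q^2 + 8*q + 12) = q^2 + 8*q + 12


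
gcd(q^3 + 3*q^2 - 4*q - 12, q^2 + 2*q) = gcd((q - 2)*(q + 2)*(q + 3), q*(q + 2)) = q + 2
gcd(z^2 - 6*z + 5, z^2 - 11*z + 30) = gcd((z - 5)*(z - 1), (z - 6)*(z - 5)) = z - 5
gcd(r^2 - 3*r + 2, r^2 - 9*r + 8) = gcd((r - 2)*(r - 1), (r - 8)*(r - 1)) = r - 1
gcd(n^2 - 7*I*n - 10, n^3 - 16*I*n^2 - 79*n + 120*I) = n - 5*I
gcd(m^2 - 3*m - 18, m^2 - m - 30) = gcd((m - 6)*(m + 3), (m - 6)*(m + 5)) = m - 6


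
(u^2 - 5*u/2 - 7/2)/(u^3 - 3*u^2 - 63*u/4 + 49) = 2*(u + 1)/(2*u^2 + u - 28)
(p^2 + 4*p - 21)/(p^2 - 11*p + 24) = (p + 7)/(p - 8)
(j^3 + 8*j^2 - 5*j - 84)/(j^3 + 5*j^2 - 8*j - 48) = (j + 7)/(j + 4)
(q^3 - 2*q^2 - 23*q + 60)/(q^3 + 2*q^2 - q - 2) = (q^3 - 2*q^2 - 23*q + 60)/(q^3 + 2*q^2 - q - 2)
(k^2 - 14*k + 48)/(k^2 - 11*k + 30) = (k - 8)/(k - 5)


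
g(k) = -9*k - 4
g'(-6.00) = -9.00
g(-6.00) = 50.00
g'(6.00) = -9.00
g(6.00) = -58.00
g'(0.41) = -9.00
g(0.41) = -7.69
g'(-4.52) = -9.00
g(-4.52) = 36.68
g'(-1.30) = -9.00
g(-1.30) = 7.70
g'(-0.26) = -9.00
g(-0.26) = -1.66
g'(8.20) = -9.00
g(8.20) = -77.80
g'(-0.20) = -9.00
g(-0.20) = -2.20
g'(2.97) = -9.00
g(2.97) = -30.73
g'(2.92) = -9.00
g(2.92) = -30.28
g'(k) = -9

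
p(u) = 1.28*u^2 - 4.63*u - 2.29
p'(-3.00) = -12.31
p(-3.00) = 23.12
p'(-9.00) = -27.67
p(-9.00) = 143.06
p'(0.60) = -3.09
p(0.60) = -4.61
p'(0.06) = -4.48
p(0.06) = -2.56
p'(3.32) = 3.87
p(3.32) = -3.55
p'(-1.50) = -8.47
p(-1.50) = 7.54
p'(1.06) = -1.92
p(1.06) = -5.76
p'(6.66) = 12.42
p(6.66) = 23.65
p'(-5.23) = -18.02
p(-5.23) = 56.94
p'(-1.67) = -8.91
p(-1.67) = 9.01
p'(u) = 2.56*u - 4.63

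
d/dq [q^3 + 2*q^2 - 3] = q*(3*q + 4)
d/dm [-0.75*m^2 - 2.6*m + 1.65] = -1.5*m - 2.6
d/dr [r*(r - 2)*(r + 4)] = 3*r^2 + 4*r - 8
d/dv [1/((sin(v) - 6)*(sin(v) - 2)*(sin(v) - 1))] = (-3*sin(v)^2 + 18*sin(v) - 20)*cos(v)/((sin(v) - 6)^2*(sin(v) - 2)^2*(sin(v) - 1)^2)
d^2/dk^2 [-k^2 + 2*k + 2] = -2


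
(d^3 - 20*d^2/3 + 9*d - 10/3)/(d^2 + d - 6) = (d^3 - 20*d^2/3 + 9*d - 10/3)/(d^2 + d - 6)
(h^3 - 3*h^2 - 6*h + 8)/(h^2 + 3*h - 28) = (h^2 + h - 2)/(h + 7)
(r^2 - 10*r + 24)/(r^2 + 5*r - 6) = (r^2 - 10*r + 24)/(r^2 + 5*r - 6)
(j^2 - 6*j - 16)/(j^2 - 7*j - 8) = (j + 2)/(j + 1)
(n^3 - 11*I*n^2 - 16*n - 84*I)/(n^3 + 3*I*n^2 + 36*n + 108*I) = (n^2 - 5*I*n + 14)/(n^2 + 9*I*n - 18)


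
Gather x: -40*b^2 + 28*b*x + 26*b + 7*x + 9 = -40*b^2 + 26*b + x*(28*b + 7) + 9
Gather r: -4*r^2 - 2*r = -4*r^2 - 2*r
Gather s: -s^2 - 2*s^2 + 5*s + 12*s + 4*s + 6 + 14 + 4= -3*s^2 + 21*s + 24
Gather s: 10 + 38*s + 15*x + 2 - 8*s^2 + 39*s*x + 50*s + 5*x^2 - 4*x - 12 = -8*s^2 + s*(39*x + 88) + 5*x^2 + 11*x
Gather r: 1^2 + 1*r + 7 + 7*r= 8*r + 8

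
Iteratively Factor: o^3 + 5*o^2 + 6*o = (o)*(o^2 + 5*o + 6) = o*(o + 2)*(o + 3)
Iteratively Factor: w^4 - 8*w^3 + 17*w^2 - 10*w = (w - 5)*(w^3 - 3*w^2 + 2*w) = (w - 5)*(w - 2)*(w^2 - w) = w*(w - 5)*(w - 2)*(w - 1)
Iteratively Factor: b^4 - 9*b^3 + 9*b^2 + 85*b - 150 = (b - 5)*(b^3 - 4*b^2 - 11*b + 30) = (b - 5)*(b + 3)*(b^2 - 7*b + 10) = (b - 5)*(b - 2)*(b + 3)*(b - 5)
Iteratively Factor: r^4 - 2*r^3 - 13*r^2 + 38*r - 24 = (r - 2)*(r^3 - 13*r + 12) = (r - 3)*(r - 2)*(r^2 + 3*r - 4) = (r - 3)*(r - 2)*(r - 1)*(r + 4)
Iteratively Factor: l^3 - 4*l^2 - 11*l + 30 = (l - 5)*(l^2 + l - 6) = (l - 5)*(l + 3)*(l - 2)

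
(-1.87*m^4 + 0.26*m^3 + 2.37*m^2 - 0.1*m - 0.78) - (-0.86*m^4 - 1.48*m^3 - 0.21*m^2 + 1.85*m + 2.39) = -1.01*m^4 + 1.74*m^3 + 2.58*m^2 - 1.95*m - 3.17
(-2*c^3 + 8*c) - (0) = -2*c^3 + 8*c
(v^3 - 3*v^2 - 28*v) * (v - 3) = v^4 - 6*v^3 - 19*v^2 + 84*v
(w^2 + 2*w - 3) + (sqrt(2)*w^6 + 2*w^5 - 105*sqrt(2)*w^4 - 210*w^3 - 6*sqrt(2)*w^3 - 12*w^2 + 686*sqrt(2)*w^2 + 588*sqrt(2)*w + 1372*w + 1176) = sqrt(2)*w^6 + 2*w^5 - 105*sqrt(2)*w^4 - 210*w^3 - 6*sqrt(2)*w^3 - 11*w^2 + 686*sqrt(2)*w^2 + 588*sqrt(2)*w + 1374*w + 1173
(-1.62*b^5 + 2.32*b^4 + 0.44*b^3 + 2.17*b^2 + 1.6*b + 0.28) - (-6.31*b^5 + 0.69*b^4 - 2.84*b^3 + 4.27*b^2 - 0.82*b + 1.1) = 4.69*b^5 + 1.63*b^4 + 3.28*b^3 - 2.1*b^2 + 2.42*b - 0.82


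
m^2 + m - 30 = (m - 5)*(m + 6)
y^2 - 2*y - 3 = (y - 3)*(y + 1)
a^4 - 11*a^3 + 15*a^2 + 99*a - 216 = (a - 8)*(a - 3)^2*(a + 3)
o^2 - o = o*(o - 1)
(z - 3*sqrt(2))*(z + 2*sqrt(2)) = z^2 - sqrt(2)*z - 12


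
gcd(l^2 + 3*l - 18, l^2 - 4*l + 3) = l - 3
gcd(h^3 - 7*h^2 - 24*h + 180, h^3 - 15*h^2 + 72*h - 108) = h^2 - 12*h + 36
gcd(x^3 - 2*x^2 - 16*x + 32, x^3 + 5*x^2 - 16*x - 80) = x^2 - 16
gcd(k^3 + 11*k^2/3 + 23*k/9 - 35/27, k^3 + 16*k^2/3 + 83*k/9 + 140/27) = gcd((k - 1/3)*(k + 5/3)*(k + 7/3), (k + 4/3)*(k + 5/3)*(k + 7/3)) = k^2 + 4*k + 35/9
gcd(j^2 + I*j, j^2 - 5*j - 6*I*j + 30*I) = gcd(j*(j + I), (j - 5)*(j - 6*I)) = 1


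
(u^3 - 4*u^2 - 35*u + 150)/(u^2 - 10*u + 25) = u + 6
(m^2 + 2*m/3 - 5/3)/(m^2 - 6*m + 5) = (m + 5/3)/(m - 5)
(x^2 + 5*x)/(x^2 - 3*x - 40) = x/(x - 8)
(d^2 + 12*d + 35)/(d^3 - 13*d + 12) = (d^2 + 12*d + 35)/(d^3 - 13*d + 12)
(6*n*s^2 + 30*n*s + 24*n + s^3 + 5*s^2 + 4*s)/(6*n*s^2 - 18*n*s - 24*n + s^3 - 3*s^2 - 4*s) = (s + 4)/(s - 4)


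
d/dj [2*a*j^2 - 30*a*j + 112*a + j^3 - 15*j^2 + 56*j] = 4*a*j - 30*a + 3*j^2 - 30*j + 56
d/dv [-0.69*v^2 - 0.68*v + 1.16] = -1.38*v - 0.68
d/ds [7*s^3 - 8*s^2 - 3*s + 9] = 21*s^2 - 16*s - 3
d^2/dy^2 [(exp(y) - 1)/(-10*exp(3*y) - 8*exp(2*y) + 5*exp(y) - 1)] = (-400*exp(6*y) + 660*exp(5*y) + 616*exp(4*y) + 246*exp(3*y) - 162*exp(2*y) - 12*exp(y) + 4)*exp(y)/(1000*exp(9*y) + 2400*exp(8*y) + 420*exp(7*y) - 1588*exp(6*y) + 270*exp(5*y) + 492*exp(4*y) - 335*exp(3*y) + 99*exp(2*y) - 15*exp(y) + 1)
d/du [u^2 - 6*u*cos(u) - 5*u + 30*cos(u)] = 6*u*sin(u) + 2*u - 30*sin(u) - 6*cos(u) - 5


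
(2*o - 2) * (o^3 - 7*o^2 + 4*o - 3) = 2*o^4 - 16*o^3 + 22*o^2 - 14*o + 6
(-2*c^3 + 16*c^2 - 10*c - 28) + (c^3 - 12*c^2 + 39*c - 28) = -c^3 + 4*c^2 + 29*c - 56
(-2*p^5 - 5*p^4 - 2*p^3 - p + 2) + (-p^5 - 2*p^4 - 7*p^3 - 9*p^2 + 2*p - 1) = -3*p^5 - 7*p^4 - 9*p^3 - 9*p^2 + p + 1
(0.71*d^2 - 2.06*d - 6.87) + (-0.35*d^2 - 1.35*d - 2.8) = 0.36*d^2 - 3.41*d - 9.67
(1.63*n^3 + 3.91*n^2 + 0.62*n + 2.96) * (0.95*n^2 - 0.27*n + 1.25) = 1.5485*n^5 + 3.2744*n^4 + 1.5708*n^3 + 7.5321*n^2 - 0.0242*n + 3.7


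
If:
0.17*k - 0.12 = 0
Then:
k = 0.71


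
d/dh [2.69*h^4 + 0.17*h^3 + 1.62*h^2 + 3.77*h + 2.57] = 10.76*h^3 + 0.51*h^2 + 3.24*h + 3.77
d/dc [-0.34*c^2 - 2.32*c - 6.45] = -0.68*c - 2.32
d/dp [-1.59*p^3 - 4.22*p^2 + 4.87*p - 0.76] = -4.77*p^2 - 8.44*p + 4.87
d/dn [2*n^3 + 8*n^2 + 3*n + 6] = 6*n^2 + 16*n + 3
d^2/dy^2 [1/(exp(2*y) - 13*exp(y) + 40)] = ((13 - 4*exp(y))*(exp(2*y) - 13*exp(y) + 40) + 2*(2*exp(y) - 13)^2*exp(y))*exp(y)/(exp(2*y) - 13*exp(y) + 40)^3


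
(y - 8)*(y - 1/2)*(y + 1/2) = y^3 - 8*y^2 - y/4 + 2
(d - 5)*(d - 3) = d^2 - 8*d + 15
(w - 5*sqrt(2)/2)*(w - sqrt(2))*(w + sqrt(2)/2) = w^3 - 3*sqrt(2)*w^2 + 3*w/2 + 5*sqrt(2)/2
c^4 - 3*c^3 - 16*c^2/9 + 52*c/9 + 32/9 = (c - 8/3)*(c - 2)*(c + 2/3)*(c + 1)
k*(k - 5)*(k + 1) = k^3 - 4*k^2 - 5*k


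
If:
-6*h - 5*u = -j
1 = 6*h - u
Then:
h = u/6 + 1/6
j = 6*u + 1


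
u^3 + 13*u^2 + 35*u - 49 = (u - 1)*(u + 7)^2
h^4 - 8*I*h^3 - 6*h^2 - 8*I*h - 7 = (h - 7*I)*(h - I)^2*(h + I)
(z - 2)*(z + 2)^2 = z^3 + 2*z^2 - 4*z - 8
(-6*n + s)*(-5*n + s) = 30*n^2 - 11*n*s + s^2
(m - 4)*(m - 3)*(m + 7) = m^3 - 37*m + 84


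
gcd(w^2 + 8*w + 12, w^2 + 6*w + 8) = w + 2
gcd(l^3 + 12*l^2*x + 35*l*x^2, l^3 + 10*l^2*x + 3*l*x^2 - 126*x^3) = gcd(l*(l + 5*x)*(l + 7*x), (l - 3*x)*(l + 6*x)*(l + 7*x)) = l + 7*x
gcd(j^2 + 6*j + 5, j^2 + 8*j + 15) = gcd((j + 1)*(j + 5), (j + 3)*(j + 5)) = j + 5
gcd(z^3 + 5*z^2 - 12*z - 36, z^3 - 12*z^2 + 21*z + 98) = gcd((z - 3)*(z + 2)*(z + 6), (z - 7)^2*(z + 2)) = z + 2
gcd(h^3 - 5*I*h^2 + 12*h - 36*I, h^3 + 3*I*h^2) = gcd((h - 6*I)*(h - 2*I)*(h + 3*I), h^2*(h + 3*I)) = h + 3*I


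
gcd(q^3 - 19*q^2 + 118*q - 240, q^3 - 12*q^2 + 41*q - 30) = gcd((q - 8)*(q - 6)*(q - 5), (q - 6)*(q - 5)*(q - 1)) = q^2 - 11*q + 30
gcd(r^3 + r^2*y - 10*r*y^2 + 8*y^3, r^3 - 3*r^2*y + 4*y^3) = -r + 2*y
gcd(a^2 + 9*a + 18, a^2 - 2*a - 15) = a + 3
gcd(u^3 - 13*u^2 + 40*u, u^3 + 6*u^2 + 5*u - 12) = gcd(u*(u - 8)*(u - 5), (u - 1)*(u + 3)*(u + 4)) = 1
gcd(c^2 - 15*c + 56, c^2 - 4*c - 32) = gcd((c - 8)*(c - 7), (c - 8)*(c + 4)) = c - 8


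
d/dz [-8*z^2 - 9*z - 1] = -16*z - 9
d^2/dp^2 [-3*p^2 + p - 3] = -6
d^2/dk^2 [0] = 0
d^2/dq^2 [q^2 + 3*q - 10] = 2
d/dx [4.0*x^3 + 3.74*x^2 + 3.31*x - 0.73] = 12.0*x^2 + 7.48*x + 3.31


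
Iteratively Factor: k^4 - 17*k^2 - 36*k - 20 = (k - 5)*(k^3 + 5*k^2 + 8*k + 4) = (k - 5)*(k + 1)*(k^2 + 4*k + 4) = (k - 5)*(k + 1)*(k + 2)*(k + 2)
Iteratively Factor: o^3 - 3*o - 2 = (o + 1)*(o^2 - o - 2) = (o - 2)*(o + 1)*(o + 1)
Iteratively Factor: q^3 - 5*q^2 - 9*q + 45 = (q - 3)*(q^2 - 2*q - 15) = (q - 5)*(q - 3)*(q + 3)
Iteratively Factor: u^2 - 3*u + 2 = (u - 1)*(u - 2)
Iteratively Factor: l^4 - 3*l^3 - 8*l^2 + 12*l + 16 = (l + 1)*(l^3 - 4*l^2 - 4*l + 16) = (l + 1)*(l + 2)*(l^2 - 6*l + 8) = (l - 2)*(l + 1)*(l + 2)*(l - 4)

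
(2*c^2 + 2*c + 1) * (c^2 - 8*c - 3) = 2*c^4 - 14*c^3 - 21*c^2 - 14*c - 3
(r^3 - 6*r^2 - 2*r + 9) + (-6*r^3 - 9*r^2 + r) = -5*r^3 - 15*r^2 - r + 9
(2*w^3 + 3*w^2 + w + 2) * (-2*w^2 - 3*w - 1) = -4*w^5 - 12*w^4 - 13*w^3 - 10*w^2 - 7*w - 2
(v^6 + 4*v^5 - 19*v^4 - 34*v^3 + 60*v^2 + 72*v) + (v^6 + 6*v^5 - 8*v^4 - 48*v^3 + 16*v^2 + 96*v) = 2*v^6 + 10*v^5 - 27*v^4 - 82*v^3 + 76*v^2 + 168*v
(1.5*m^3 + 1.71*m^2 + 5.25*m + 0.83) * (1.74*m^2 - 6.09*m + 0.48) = 2.61*m^5 - 6.1596*m^4 - 0.5589*m^3 - 29.7075*m^2 - 2.5347*m + 0.3984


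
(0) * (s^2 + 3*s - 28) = 0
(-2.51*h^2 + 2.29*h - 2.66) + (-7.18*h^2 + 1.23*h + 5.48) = -9.69*h^2 + 3.52*h + 2.82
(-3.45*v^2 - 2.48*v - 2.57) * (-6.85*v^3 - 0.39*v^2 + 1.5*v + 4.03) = 23.6325*v^5 + 18.3335*v^4 + 13.3967*v^3 - 16.6212*v^2 - 13.8494*v - 10.3571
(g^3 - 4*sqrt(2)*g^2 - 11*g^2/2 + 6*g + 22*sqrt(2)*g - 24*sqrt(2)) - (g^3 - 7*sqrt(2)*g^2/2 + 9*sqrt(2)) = -11*g^2/2 - sqrt(2)*g^2/2 + 6*g + 22*sqrt(2)*g - 33*sqrt(2)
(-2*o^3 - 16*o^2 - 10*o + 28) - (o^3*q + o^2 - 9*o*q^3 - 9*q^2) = -o^3*q - 2*o^3 - 17*o^2 + 9*o*q^3 - 10*o + 9*q^2 + 28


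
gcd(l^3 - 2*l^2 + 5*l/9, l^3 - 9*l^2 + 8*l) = l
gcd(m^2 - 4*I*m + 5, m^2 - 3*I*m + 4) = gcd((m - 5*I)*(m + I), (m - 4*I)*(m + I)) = m + I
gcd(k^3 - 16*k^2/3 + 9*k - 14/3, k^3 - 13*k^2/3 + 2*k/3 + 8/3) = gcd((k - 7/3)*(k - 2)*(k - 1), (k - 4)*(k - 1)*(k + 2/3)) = k - 1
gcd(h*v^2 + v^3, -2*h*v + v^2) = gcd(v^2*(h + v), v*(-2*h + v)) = v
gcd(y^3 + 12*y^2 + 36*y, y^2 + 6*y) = y^2 + 6*y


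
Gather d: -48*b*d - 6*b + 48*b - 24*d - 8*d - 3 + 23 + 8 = 42*b + d*(-48*b - 32) + 28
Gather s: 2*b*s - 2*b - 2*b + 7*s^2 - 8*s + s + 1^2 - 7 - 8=-4*b + 7*s^2 + s*(2*b - 7) - 14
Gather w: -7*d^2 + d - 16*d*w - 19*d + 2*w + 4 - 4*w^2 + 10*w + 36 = -7*d^2 - 18*d - 4*w^2 + w*(12 - 16*d) + 40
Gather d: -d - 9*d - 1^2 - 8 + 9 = -10*d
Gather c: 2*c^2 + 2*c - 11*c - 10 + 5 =2*c^2 - 9*c - 5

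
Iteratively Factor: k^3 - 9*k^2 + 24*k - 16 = (k - 1)*(k^2 - 8*k + 16) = (k - 4)*(k - 1)*(k - 4)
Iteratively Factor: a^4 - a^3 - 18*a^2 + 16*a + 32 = (a + 4)*(a^3 - 5*a^2 + 2*a + 8) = (a - 2)*(a + 4)*(a^2 - 3*a - 4) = (a - 2)*(a + 1)*(a + 4)*(a - 4)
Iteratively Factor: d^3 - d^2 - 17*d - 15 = (d - 5)*(d^2 + 4*d + 3) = (d - 5)*(d + 1)*(d + 3)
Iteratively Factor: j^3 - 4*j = (j + 2)*(j^2 - 2*j) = j*(j + 2)*(j - 2)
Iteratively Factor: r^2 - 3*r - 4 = (r - 4)*(r + 1)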